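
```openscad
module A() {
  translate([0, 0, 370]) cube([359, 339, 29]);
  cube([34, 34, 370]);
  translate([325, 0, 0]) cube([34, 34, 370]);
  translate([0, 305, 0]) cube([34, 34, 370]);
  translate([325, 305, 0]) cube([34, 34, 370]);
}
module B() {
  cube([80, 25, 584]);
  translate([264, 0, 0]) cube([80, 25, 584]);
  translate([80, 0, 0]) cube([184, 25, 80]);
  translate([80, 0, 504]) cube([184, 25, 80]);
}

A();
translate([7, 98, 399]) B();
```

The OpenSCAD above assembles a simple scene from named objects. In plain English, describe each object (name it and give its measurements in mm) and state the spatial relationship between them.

A is a simple wooden stool: a rectangular seat 359 mm (x) by 339 mm (y), 29 mm thick, top face at z = 399 mm, on four square legs, each 34×34 mm in cross-section. The legs rest on z = 0, each flush with a corner of the seat.

B is a rectangular picture frame lying in the x–z plane (depth along y). The opening is 184 mm wide (x) by 424 mm tall (z), surrounded by a border 80 mm wide on all four sides. The frame is 25 mm deep and is made of two full-height vertical stiles with two horizontal rails fitted between them.

The picture frame is on top of the stool.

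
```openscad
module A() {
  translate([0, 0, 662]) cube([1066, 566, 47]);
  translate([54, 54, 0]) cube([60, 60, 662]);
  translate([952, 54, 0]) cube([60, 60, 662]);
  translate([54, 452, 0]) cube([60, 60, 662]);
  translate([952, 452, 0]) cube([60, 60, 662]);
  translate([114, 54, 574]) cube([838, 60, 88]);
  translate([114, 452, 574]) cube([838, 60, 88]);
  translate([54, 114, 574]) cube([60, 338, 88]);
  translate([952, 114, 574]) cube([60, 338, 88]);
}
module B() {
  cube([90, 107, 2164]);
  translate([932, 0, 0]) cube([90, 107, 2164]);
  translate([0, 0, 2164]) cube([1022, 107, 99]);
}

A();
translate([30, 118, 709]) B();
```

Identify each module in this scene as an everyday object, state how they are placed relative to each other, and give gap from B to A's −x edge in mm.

A is a table. B is a door frame. The door frame is on top of the table. The gap from the door frame to the table's −x edge is 30 mm.

The door frame's min-x is at 30; the table's min-x is 0; gap = 30 mm.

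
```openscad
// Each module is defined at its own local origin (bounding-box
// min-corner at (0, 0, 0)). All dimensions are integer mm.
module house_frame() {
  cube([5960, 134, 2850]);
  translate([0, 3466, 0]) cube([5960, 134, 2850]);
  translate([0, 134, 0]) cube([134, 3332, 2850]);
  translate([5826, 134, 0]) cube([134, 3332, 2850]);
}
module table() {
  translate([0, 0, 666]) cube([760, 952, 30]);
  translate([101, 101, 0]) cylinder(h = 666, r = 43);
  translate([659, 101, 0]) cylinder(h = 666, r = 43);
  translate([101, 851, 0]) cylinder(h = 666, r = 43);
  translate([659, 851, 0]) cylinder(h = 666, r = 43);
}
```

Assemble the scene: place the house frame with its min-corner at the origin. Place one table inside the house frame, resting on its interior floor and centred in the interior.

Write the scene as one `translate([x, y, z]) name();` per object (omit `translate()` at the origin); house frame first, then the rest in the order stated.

house_frame();
translate([2600, 1324, 0]) table();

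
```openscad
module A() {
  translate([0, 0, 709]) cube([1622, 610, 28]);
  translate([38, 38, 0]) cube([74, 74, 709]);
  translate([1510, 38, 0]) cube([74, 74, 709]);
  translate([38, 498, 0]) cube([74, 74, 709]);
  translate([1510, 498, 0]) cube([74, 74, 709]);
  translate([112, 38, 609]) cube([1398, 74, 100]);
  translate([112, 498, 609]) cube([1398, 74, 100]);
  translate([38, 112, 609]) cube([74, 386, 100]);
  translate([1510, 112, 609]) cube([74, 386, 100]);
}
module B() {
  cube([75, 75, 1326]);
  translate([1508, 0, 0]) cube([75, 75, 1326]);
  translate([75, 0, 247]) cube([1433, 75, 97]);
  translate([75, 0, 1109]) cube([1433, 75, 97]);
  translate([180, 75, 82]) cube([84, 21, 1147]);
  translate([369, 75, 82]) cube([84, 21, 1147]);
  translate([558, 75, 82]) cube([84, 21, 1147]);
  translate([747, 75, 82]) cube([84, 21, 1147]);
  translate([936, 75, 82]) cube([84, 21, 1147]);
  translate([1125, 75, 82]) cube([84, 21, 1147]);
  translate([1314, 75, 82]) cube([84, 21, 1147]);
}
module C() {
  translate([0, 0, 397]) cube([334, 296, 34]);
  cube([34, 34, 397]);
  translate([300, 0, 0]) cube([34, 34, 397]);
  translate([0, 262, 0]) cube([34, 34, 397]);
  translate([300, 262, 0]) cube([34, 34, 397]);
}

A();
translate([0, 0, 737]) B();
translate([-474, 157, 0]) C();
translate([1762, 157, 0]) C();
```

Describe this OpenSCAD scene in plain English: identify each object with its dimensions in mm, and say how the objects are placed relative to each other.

A is a rectangular dining table. The top is 1622×610×28 mm with its upper surface at z = 737 mm. It stands on four 74×74 mm square legs, each inset 38 mm from the nearest pair of top edges, running from the floor to the underside of the top. Four apron rails, 74 mm thick and 100 mm tall, run between adjacent legs with their top edges flush with the underside of the top and their outer faces flush with the legs' outer faces.

B is a fence section. Two 75×75 mm posts, 1326 mm tall, stand on the floor with a clear span of 1433 mm between their inner faces. Two horizontal rails of 75×97 mm section span the gap between the posts with their undersides at z = 247 mm and z = 1109 mm, flush with the posts' −y face. 7 pickets, each 84 mm wide, 21 mm thick and 1147 mm tall, are fixed to the +y face of the rails with their bottoms at z = 82 mm, evenly spaced across the span with equal gaps (rounded down to the nearest mm) at the −x end and between each pair — any rounding remainder accumulates at the +x end.

C is a four-legged stool. The seat is a 334×296×34 mm slab whose top surface is at z = 431 mm; four square legs, each 34×34 mm in cross-section, run from the floor (z = 0) to the underside of the seat, each flush with a corner of the seat.

The fence section is on top of the table. Two stools sit around the table at the −x, +x sides.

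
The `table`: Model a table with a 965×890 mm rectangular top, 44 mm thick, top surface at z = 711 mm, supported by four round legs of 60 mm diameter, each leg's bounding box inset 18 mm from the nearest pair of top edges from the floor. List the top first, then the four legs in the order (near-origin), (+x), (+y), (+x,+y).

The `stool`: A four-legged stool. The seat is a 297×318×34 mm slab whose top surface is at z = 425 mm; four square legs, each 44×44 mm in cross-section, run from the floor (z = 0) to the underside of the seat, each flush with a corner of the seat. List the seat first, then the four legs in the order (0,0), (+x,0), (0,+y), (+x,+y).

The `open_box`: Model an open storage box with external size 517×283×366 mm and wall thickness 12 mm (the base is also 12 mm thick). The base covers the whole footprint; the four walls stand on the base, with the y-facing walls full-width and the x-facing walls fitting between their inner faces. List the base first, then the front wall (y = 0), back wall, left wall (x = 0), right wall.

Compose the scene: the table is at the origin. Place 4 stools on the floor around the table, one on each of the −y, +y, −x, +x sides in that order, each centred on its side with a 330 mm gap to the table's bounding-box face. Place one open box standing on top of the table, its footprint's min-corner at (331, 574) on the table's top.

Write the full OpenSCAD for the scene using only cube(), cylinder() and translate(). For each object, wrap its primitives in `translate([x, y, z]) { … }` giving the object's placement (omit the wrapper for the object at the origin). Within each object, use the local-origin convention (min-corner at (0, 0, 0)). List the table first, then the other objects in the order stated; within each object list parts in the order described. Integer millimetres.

translate([0, 0, 667]) cube([965, 890, 44]);
translate([48, 48, 0]) cylinder(h = 667, r = 30);
translate([917, 48, 0]) cylinder(h = 667, r = 30);
translate([48, 842, 0]) cylinder(h = 667, r = 30);
translate([917, 842, 0]) cylinder(h = 667, r = 30);
translate([334, -648, 0]) {
  translate([0, 0, 391]) cube([297, 318, 34]);
  cube([44, 44, 391]);
  translate([253, 0, 0]) cube([44, 44, 391]);
  translate([0, 274, 0]) cube([44, 44, 391]);
  translate([253, 274, 0]) cube([44, 44, 391]);
}
translate([334, 1220, 0]) {
  translate([0, 0, 391]) cube([297, 318, 34]);
  cube([44, 44, 391]);
  translate([253, 0, 0]) cube([44, 44, 391]);
  translate([0, 274, 0]) cube([44, 44, 391]);
  translate([253, 274, 0]) cube([44, 44, 391]);
}
translate([-627, 286, 0]) {
  translate([0, 0, 391]) cube([297, 318, 34]);
  cube([44, 44, 391]);
  translate([253, 0, 0]) cube([44, 44, 391]);
  translate([0, 274, 0]) cube([44, 44, 391]);
  translate([253, 274, 0]) cube([44, 44, 391]);
}
translate([1295, 286, 0]) {
  translate([0, 0, 391]) cube([297, 318, 34]);
  cube([44, 44, 391]);
  translate([253, 0, 0]) cube([44, 44, 391]);
  translate([0, 274, 0]) cube([44, 44, 391]);
  translate([253, 274, 0]) cube([44, 44, 391]);
}
translate([331, 574, 711]) {
  cube([517, 283, 12]);
  translate([0, 0, 12]) cube([517, 12, 354]);
  translate([0, 271, 12]) cube([517, 12, 354]);
  translate([0, 12, 12]) cube([12, 259, 354]);
  translate([505, 12, 12]) cube([12, 259, 354]);
}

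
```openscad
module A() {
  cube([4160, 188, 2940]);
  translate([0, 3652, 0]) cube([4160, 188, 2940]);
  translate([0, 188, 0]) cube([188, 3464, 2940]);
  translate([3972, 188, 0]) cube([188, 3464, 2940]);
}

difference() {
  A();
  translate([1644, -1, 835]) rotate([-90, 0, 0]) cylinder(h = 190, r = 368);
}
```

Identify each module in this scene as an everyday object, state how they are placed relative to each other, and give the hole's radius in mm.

The subtracted cylinder has r = 368 mm.

A is a house frame. The house frame has a circular hole through its front wall. The hole's radius is 368 mm.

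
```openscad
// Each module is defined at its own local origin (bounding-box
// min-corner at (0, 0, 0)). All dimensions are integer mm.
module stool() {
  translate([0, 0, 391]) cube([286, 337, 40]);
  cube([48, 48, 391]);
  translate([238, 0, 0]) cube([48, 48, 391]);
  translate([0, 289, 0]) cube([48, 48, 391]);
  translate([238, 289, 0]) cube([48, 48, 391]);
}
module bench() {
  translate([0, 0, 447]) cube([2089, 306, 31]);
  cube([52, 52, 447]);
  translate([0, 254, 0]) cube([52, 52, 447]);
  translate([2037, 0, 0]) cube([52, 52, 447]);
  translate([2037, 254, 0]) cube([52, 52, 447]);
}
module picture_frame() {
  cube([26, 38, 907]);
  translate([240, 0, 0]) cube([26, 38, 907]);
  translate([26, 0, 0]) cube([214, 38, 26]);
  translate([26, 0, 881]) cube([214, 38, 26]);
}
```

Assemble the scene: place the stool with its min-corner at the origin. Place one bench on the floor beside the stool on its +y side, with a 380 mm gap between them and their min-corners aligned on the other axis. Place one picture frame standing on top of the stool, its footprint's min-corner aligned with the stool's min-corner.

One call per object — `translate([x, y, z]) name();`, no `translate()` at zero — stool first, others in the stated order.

stool();
translate([0, 717, 0]) bench();
translate([0, 0, 431]) picture_frame();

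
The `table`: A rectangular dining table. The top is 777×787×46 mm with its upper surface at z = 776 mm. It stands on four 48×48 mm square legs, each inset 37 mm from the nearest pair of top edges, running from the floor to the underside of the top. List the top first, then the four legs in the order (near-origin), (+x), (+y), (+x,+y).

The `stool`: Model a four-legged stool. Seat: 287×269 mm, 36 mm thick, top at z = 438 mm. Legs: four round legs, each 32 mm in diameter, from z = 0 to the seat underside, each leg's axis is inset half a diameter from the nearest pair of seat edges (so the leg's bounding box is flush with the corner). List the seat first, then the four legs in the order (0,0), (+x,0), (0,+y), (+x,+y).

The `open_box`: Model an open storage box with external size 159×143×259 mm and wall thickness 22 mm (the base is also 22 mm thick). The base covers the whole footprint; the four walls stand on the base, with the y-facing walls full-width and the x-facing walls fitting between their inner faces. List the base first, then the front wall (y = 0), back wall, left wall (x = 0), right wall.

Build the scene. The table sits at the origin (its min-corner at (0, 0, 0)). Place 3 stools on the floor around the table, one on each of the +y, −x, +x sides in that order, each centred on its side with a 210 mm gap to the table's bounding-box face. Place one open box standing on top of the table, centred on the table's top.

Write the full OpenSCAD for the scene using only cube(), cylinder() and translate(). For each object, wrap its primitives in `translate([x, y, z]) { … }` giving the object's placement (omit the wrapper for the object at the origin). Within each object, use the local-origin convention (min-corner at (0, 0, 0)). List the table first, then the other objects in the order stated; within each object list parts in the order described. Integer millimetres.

translate([0, 0, 730]) cube([777, 787, 46]);
translate([37, 37, 0]) cube([48, 48, 730]);
translate([692, 37, 0]) cube([48, 48, 730]);
translate([37, 702, 0]) cube([48, 48, 730]);
translate([692, 702, 0]) cube([48, 48, 730]);
translate([245, 997, 0]) {
  translate([0, 0, 402]) cube([287, 269, 36]);
  translate([16, 16, 0]) cylinder(h = 402, r = 16);
  translate([271, 16, 0]) cylinder(h = 402, r = 16);
  translate([16, 253, 0]) cylinder(h = 402, r = 16);
  translate([271, 253, 0]) cylinder(h = 402, r = 16);
}
translate([-497, 259, 0]) {
  translate([0, 0, 402]) cube([287, 269, 36]);
  translate([16, 16, 0]) cylinder(h = 402, r = 16);
  translate([271, 16, 0]) cylinder(h = 402, r = 16);
  translate([16, 253, 0]) cylinder(h = 402, r = 16);
  translate([271, 253, 0]) cylinder(h = 402, r = 16);
}
translate([987, 259, 0]) {
  translate([0, 0, 402]) cube([287, 269, 36]);
  translate([16, 16, 0]) cylinder(h = 402, r = 16);
  translate([271, 16, 0]) cylinder(h = 402, r = 16);
  translate([16, 253, 0]) cylinder(h = 402, r = 16);
  translate([271, 253, 0]) cylinder(h = 402, r = 16);
}
translate([309, 322, 776]) {
  cube([159, 143, 22]);
  translate([0, 0, 22]) cube([159, 22, 237]);
  translate([0, 121, 22]) cube([159, 22, 237]);
  translate([0, 22, 22]) cube([22, 99, 237]);
  translate([137, 22, 22]) cube([22, 99, 237]);
}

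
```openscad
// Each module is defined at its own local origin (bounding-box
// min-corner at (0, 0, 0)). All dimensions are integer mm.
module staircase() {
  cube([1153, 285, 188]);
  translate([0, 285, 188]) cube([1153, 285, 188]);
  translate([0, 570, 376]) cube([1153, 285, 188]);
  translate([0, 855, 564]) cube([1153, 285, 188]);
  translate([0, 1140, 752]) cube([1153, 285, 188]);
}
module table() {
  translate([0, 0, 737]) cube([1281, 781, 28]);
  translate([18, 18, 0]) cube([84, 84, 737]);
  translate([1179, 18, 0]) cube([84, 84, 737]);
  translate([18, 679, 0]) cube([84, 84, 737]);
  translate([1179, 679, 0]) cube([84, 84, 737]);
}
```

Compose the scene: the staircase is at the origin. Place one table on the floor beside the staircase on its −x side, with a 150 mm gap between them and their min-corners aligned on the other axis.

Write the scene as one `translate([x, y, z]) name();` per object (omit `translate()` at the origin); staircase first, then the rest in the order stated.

staircase();
translate([-1431, 0, 0]) table();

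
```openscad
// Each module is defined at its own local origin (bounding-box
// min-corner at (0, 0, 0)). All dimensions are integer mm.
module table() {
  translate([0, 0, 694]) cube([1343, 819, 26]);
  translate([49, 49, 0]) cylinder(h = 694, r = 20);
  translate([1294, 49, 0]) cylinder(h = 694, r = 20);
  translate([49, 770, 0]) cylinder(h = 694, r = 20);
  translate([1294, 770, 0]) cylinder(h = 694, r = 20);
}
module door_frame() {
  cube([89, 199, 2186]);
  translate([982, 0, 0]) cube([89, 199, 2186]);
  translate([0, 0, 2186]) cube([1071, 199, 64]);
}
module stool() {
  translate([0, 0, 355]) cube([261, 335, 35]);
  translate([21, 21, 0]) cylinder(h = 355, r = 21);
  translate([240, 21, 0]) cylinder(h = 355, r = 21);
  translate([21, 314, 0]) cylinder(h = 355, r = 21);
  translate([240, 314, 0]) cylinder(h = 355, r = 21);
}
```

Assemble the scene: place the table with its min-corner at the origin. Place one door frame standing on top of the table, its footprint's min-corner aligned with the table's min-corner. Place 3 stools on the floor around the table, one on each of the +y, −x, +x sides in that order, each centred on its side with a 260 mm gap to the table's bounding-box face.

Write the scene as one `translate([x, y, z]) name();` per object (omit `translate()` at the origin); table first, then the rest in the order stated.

table();
translate([0, 0, 720]) door_frame();
translate([541, 1079, 0]) stool();
translate([-521, 242, 0]) stool();
translate([1603, 242, 0]) stool();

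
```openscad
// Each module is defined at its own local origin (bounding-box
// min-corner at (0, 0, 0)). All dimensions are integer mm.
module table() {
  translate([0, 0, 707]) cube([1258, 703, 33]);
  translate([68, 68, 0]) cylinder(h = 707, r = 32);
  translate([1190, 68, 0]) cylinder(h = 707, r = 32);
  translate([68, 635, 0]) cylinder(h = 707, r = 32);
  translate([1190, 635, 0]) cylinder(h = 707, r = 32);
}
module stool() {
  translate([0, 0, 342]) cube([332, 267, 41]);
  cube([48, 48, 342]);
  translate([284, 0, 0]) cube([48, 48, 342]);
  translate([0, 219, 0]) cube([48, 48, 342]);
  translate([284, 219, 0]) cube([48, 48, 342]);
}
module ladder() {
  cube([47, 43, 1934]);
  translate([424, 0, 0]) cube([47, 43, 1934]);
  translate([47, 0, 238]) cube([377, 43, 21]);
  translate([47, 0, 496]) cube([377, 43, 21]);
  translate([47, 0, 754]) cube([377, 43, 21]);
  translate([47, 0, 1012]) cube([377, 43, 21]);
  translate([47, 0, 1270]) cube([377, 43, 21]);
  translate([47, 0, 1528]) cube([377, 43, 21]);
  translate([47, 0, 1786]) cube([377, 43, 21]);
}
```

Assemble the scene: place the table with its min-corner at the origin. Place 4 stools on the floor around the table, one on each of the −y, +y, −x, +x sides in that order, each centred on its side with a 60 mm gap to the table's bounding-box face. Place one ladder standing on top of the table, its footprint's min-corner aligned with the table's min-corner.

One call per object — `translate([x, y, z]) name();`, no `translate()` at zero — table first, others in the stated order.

table();
translate([463, -327, 0]) stool();
translate([463, 763, 0]) stool();
translate([-392, 218, 0]) stool();
translate([1318, 218, 0]) stool();
translate([0, 0, 740]) ladder();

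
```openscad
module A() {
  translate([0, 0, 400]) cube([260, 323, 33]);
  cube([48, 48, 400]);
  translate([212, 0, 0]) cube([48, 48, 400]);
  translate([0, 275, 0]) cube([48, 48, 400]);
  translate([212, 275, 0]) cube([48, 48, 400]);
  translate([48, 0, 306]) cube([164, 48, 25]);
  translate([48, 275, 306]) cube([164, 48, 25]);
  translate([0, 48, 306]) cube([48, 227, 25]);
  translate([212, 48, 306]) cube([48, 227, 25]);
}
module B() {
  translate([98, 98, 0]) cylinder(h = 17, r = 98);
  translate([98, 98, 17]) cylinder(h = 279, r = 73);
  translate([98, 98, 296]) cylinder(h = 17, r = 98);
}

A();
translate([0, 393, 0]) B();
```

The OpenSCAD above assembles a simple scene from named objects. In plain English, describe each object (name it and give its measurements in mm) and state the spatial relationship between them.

A is a four-legged stool. The seat is a 260×323×33 mm slab whose top surface is at z = 433 mm; four square legs, each 48×48 mm in cross-section, run from the floor (z = 0) to the underside of the seat, each flush with a corner of the seat. Four stretchers, 48 mm wide and 25 mm tall, connect adjacent legs with their undersides at z = 306 mm, each running between the inner faces of the legs it joins and aligned with the legs' outer faces on the other axis.

B is a spool: two coaxial disc flanges of radius 98 mm and thickness 17 mm, joined by a core cylinder of radius 73 mm and height 279 mm. The lower flange rests on z = 0 and the three cylinders share a vertical axis.

The spool is on the floor beside the stool on its +y side.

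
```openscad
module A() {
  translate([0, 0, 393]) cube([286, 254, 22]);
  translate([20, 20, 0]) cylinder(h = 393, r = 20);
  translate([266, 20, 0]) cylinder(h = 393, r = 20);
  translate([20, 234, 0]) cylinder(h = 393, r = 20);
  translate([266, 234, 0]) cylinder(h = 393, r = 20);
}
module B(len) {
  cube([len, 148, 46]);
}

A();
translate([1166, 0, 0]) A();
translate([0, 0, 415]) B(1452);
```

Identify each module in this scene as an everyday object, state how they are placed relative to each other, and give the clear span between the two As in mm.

A is a stool. B is a beam. A beam spans the tops of two stools. The clear span between the two stools is 880 mm.

Second stool starts at x = 1166; first ends at x = 286; clear span = 1166 − 286 = 880 mm.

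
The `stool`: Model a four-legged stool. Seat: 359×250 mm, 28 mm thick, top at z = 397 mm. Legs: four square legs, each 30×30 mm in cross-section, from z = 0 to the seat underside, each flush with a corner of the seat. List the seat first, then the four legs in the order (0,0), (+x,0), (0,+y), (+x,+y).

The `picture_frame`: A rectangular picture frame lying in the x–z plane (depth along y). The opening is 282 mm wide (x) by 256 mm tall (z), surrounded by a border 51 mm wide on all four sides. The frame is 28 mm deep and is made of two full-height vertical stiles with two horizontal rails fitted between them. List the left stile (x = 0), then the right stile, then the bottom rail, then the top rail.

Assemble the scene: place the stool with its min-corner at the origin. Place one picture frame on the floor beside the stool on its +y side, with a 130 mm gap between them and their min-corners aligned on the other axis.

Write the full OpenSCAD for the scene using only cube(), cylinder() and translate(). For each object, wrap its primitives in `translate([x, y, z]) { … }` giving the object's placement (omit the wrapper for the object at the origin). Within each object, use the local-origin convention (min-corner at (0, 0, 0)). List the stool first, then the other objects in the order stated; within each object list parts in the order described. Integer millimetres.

translate([0, 0, 369]) cube([359, 250, 28]);
cube([30, 30, 369]);
translate([329, 0, 0]) cube([30, 30, 369]);
translate([0, 220, 0]) cube([30, 30, 369]);
translate([329, 220, 0]) cube([30, 30, 369]);
translate([0, 380, 0]) {
  cube([51, 28, 358]);
  translate([333, 0, 0]) cube([51, 28, 358]);
  translate([51, 0, 0]) cube([282, 28, 51]);
  translate([51, 0, 307]) cube([282, 28, 51]);
}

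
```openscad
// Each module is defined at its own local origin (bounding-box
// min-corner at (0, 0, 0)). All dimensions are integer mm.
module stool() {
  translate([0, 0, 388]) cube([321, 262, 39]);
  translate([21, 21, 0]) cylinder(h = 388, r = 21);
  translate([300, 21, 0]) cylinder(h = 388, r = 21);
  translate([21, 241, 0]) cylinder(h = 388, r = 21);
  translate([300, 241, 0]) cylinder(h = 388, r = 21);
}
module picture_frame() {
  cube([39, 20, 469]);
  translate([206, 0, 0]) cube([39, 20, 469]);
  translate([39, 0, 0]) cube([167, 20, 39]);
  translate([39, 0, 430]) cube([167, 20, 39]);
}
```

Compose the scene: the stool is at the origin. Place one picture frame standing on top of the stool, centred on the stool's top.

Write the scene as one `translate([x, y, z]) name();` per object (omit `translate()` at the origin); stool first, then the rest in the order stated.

stool();
translate([38, 121, 427]) picture_frame();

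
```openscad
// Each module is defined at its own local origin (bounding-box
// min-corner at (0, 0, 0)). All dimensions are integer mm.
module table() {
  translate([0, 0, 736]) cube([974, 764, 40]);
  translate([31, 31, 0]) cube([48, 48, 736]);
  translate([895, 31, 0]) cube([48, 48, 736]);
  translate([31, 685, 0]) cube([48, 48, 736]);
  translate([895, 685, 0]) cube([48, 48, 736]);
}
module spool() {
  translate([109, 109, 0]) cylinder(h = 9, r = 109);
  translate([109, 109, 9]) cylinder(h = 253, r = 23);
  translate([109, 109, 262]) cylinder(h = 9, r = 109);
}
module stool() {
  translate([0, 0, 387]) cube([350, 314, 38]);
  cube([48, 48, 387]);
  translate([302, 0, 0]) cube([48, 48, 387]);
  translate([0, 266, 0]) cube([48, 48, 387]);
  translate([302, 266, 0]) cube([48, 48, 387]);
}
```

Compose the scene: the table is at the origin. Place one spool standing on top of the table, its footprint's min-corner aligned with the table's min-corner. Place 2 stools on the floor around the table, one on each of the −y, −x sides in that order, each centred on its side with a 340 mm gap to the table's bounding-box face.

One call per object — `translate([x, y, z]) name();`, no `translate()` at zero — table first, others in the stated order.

table();
translate([0, 0, 776]) spool();
translate([312, -654, 0]) stool();
translate([-690, 225, 0]) stool();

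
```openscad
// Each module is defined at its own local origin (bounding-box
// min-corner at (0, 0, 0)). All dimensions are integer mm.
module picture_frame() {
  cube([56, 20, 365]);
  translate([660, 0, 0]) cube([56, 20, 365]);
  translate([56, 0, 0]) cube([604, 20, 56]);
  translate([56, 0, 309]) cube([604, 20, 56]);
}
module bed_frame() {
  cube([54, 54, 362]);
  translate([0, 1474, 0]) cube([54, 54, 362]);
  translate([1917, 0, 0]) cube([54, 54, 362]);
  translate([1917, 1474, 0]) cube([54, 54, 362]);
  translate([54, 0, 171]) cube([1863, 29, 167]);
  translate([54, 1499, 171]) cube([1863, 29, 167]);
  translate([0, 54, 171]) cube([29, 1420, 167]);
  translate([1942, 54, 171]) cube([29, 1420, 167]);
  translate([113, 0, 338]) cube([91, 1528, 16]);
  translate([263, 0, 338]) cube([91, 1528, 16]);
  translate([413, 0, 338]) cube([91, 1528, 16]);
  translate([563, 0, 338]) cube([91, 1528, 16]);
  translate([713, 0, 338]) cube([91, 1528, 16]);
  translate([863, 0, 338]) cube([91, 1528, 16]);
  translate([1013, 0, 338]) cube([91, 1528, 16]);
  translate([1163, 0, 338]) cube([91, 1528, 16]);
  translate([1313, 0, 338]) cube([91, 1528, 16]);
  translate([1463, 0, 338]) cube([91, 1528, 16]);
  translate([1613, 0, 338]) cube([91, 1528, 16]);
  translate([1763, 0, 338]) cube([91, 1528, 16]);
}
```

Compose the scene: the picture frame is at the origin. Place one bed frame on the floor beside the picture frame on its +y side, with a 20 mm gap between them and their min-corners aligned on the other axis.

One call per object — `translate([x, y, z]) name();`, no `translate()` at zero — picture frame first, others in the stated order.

picture_frame();
translate([0, 40, 0]) bed_frame();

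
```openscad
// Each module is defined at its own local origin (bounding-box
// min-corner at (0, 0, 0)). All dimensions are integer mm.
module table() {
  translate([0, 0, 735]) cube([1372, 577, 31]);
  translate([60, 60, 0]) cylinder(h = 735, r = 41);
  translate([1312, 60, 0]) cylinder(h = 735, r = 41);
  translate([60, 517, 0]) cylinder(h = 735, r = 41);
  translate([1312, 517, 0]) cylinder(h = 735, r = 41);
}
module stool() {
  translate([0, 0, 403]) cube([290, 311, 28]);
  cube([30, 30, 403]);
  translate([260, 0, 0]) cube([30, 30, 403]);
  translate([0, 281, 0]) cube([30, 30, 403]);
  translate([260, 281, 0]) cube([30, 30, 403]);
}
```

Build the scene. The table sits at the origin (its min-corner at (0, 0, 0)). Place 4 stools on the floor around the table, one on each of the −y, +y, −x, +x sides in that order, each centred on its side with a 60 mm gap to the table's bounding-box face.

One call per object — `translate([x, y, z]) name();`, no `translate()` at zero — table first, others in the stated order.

table();
translate([541, -371, 0]) stool();
translate([541, 637, 0]) stool();
translate([-350, 133, 0]) stool();
translate([1432, 133, 0]) stool();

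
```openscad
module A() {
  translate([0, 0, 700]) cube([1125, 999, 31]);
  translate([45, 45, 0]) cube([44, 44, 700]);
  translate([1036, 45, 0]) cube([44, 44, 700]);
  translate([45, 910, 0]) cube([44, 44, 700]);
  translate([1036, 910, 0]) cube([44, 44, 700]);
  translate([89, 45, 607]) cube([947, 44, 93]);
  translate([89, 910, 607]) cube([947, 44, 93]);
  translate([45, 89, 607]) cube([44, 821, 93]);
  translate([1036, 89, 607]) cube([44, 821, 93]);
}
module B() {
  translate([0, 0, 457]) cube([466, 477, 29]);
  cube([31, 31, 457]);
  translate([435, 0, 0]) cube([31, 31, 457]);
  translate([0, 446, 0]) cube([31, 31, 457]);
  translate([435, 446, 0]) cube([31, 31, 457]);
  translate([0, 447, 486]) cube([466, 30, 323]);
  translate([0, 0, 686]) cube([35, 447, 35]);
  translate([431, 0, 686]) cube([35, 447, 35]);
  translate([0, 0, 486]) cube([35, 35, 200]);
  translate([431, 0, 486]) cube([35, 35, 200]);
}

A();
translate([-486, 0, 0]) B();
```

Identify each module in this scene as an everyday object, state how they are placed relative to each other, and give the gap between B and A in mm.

A is a table. B is a chair. The chair is on the floor beside the table on its −x side. The gap between the chair and the table is 20 mm.

The chair's nearest face is 20 mm from the table's −x face.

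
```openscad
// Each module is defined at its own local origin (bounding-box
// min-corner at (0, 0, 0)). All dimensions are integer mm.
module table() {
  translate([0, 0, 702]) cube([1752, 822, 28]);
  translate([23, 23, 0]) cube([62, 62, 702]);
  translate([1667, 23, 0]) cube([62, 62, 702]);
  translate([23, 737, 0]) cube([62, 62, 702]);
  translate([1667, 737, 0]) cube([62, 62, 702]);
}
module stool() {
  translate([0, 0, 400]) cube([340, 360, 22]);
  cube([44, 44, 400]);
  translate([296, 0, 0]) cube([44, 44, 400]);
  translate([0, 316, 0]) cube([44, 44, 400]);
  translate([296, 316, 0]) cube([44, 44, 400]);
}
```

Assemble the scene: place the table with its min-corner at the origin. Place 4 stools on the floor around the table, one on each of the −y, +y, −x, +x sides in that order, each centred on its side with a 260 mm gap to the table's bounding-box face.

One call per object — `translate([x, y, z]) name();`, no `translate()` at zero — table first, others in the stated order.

table();
translate([706, -620, 0]) stool();
translate([706, 1082, 0]) stool();
translate([-600, 231, 0]) stool();
translate([2012, 231, 0]) stool();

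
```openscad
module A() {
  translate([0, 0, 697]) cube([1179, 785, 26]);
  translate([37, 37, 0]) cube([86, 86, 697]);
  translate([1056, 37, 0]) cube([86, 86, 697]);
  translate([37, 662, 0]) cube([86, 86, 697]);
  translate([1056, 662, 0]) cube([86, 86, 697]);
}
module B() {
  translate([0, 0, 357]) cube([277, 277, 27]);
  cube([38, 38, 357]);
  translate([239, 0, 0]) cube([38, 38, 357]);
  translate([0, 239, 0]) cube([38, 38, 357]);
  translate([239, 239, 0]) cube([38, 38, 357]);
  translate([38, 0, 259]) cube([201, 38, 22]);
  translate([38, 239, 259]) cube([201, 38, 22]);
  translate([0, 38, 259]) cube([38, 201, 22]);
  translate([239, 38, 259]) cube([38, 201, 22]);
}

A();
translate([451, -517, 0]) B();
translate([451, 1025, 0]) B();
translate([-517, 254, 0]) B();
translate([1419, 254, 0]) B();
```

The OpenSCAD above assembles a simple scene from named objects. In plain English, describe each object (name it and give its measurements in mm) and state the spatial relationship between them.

A is a rectangular dining table. The top is 1179×785×26 mm with its upper surface at z = 723 mm. It stands on four 86×86 mm square legs, each inset 37 mm from the nearest pair of top edges, running from the floor to the underside of the top.

B is a four-legged stool. The seat is 277×277 mm, 27 mm thick, top at z = 384 mm. It stands on four square legs, each 38×38 mm in cross-section, from z = 0 to the seat underside, each flush with a corner of the seat. Four stretchers, 38 mm wide and 22 mm tall, connect adjacent legs with their undersides at z = 259 mm, each running between the inner faces of the legs it joins and aligned with the legs' outer faces on the other axis.

Four stools sit around the table at the −y, +y, −x, +x sides.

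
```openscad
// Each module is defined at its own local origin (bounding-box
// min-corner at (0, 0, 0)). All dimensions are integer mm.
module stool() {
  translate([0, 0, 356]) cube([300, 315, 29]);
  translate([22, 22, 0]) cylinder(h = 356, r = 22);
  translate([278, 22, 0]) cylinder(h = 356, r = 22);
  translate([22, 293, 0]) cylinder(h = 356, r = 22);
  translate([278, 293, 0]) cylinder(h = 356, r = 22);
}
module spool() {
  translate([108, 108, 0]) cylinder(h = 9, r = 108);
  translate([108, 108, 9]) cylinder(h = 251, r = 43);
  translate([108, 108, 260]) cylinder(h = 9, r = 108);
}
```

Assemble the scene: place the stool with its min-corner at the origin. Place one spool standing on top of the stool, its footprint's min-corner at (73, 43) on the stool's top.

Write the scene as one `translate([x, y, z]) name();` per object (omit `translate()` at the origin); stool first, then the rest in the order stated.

stool();
translate([73, 43, 385]) spool();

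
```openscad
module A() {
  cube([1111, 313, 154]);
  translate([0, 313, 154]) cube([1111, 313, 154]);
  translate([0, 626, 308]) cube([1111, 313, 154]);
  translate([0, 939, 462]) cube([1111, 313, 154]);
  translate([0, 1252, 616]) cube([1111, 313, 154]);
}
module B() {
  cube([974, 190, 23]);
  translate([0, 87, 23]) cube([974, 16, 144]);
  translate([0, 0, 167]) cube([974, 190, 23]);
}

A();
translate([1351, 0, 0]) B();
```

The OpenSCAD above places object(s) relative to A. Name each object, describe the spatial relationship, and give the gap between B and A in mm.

A is a staircase. B is an I-beam. The I-beam is on the floor beside the staircase on its +x side. The gap between the I-beam and the staircase is 240 mm.

The I-beam's nearest face is 240 mm from the staircase's +x face.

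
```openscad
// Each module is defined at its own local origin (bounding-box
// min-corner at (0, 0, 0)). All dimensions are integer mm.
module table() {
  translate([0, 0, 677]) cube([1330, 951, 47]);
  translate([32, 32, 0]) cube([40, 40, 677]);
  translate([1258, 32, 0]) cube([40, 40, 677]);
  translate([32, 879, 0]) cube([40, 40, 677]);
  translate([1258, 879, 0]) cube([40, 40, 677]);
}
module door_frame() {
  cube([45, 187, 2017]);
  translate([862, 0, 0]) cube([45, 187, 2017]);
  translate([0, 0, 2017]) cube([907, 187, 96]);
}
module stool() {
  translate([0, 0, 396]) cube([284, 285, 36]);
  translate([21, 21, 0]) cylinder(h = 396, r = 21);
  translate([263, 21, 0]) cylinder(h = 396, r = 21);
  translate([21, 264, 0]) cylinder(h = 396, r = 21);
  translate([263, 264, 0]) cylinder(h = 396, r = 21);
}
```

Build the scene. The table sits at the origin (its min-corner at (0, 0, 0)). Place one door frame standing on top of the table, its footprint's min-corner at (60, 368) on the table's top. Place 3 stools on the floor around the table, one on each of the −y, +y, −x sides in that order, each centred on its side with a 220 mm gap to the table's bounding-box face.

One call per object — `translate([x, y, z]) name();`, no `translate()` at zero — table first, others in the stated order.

table();
translate([60, 368, 724]) door_frame();
translate([523, -505, 0]) stool();
translate([523, 1171, 0]) stool();
translate([-504, 333, 0]) stool();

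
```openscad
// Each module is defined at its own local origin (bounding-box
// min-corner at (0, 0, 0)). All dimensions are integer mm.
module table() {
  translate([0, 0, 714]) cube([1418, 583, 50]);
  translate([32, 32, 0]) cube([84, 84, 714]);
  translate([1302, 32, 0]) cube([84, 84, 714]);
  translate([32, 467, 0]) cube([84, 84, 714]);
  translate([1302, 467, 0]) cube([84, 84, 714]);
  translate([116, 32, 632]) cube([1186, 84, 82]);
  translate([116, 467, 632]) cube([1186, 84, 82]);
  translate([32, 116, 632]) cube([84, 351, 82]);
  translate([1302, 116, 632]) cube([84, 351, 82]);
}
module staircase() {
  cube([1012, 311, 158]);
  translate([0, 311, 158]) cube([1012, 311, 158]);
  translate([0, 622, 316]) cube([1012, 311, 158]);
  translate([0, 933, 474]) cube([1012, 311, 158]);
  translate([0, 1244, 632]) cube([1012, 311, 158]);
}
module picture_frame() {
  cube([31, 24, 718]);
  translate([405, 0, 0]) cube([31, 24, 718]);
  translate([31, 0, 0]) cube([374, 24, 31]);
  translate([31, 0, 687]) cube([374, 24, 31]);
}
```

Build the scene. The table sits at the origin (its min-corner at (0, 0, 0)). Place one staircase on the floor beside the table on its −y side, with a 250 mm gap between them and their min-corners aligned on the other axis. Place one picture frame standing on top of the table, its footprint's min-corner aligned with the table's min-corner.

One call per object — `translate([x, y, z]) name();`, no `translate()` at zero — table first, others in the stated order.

table();
translate([0, -1805, 0]) staircase();
translate([0, 0, 764]) picture_frame();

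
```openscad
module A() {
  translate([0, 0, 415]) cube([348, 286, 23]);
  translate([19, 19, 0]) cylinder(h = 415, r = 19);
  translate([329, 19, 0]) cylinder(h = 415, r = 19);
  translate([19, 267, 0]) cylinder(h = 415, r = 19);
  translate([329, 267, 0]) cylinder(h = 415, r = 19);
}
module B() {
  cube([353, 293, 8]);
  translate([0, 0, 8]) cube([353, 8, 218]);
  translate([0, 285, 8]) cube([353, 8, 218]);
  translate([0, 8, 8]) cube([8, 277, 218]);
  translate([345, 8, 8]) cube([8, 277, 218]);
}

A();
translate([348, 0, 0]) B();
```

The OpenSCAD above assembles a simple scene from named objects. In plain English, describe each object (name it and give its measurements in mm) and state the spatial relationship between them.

A is a simple wooden stool: a rectangular seat 348 mm (x) by 286 mm (y), 23 mm thick, top face at z = 438 mm, on four round legs, each 38 mm in diameter. The legs rest on z = 0, each leg's axis is inset half a diameter from the nearest pair of seat edges (so the leg's bounding box is flush with the corner).

B is an open-topped rectangular box: outside dimensions 353×293×226 mm, with a uniform wall and base thickness of 8 mm. The base is a full 353×293 slab on the floor; four walls sit on top of the base. The front and back walls (the −y and +y sides) span the full width; the two side walls fit between them.

The open box is against the stool's +x side, with their −y faces flush.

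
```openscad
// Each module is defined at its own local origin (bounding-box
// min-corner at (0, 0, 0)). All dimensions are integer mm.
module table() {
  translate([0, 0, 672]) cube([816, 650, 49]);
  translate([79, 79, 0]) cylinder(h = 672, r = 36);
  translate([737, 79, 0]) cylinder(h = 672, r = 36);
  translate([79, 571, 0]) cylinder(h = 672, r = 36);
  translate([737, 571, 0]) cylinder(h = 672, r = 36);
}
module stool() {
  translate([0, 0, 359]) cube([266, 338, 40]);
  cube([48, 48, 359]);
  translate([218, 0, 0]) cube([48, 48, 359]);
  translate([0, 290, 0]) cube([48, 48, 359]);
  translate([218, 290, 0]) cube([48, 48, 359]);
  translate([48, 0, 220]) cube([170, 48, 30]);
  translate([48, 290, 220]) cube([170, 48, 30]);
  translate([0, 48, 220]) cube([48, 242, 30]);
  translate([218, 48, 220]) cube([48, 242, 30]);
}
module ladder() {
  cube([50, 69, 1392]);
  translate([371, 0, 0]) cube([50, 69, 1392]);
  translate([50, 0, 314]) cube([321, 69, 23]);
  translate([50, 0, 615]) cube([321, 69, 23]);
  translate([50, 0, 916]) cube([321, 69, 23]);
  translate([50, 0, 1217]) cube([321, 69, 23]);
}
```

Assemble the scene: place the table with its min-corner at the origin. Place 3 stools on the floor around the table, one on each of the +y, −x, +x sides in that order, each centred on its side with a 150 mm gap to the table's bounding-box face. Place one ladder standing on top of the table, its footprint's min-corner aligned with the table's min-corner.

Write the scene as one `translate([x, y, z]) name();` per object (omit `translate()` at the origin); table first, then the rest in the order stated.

table();
translate([275, 800, 0]) stool();
translate([-416, 156, 0]) stool();
translate([966, 156, 0]) stool();
translate([0, 0, 721]) ladder();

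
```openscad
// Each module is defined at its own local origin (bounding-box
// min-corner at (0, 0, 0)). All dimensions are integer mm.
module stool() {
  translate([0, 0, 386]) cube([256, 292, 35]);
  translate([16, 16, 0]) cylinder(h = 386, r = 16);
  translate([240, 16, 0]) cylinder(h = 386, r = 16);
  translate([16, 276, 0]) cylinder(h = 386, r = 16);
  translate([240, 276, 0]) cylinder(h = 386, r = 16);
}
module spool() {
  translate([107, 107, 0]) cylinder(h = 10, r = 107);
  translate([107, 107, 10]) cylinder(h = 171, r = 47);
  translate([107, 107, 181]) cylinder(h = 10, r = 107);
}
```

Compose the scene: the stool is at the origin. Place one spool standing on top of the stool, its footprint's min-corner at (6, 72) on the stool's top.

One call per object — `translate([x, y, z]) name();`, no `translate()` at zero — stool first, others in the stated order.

stool();
translate([6, 72, 421]) spool();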